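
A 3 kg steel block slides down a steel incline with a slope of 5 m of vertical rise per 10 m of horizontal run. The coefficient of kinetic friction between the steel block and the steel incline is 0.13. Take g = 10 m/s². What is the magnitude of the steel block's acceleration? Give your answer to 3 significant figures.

Resolving the weight along the incline: the component pulling the steel block down the slope is mg sin 26.57° = 3 × 10 × 0.4472 = 13.416 N, and the normal force is N = mg cos 26.57° = 3 × 10 × 0.8944 = 26.832 N.
Kinetic friction acts up the slope with magnitude f = μN = 0.13 × 26.832 = 3.488 N.
Net force along the incline is 13.416 − 3.488 = 9.928 N, so a = 9.928 / 3 = 3.3093 m/s².

3.31 m/s²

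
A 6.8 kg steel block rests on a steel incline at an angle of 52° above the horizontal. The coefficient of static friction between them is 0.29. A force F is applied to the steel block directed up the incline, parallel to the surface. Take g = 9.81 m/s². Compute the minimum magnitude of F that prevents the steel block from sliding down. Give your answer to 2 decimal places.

40.66 N

The normal force is N = mg cos 52° = 41.070 N. With F at its minimum the steel block is on the verge of sliding down, so static friction is at its maximum μ_s N = 0.29 × 41.070 = 11.910 N and acts up the slope.
Equilibrium along the incline: F + μ_s N = mg sin 52°, so F = 52.567 − 11.910 = 40.657 N.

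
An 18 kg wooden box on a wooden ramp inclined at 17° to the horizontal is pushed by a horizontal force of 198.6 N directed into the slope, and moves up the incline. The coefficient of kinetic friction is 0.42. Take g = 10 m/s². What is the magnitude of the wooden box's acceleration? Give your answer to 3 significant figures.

The horizontal push has components F cos 17° = 198.6 × 0.9563 = 189.921 N up the incline and F sin 17° = 198.6 × 0.2924 = 58.071 N pressing into the surface.
The normal force is therefore N = mg cos 17° + F sin 17° = 172.134 + 58.071 = 230.205 N, and kinetic friction down the slope is μN = 0.42 × 230.205 = 96.686 N.
Along the incline: F cos 17° − mg sin 17° − μN = ma, so 189.921 − 52.632 − 96.686 = 18 a, giving a = 2.2557 m/s².

2.26 m/s²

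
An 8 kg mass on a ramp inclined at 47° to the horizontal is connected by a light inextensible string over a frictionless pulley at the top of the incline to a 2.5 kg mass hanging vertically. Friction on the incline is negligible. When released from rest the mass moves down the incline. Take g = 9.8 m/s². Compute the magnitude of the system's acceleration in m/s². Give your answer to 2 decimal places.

3.13 m/s²

For the mass on the incline: the weight component along the slope is m₁g sin 47° = 8 × 9.8 × 0.7314 = 57.342 N and the normal force is N = m₁g cos 47° = 53.469 N.
Newton's second law for the mass (down-slope positive): 57.342 − T = 8 a. For the hanging mass (upward positive): T − 2.5 × 9.8 = 2.5 a.
Adding the two equations eliminates T: 32.842 = 10.5 a, so a = 3.1278 m/s².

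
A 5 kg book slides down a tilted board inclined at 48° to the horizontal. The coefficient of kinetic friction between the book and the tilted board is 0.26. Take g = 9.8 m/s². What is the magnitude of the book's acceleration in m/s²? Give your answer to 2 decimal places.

5.58 m/s²

Resolving the weight along the incline: the component pulling the book down the slope is mg sin 48° = 5 × 9.8 × 0.7431 = 36.412 N, and the normal force is N = mg cos 48° = 5 × 9.8 × 0.6691 = 32.786 N.
Kinetic friction acts up the slope with magnitude f = μN = 0.26 × 32.786 = 8.524 N.
Net force along the incline is 36.412 − 8.524 = 27.888 N, so a = 27.888 / 5 = 5.5776 m/s².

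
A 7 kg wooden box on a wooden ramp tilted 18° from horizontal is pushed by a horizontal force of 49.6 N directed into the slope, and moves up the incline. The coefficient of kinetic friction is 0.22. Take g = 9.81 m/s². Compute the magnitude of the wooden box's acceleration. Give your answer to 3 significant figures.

The horizontal push has components F cos 18° = 49.6 × 0.9511 = 47.175 N up the incline and F sin 18° = 49.6 × 0.3090 = 15.326 N pressing into the surface.
The normal force is therefore N = mg cos 18° + F sin 18° = 65.312 + 15.326 = 80.638 N, and kinetic friction down the slope is μN = 0.22 × 80.638 = 17.740 N.
Along the incline: F cos 18° − mg sin 18° − μN = ma, so 47.175 − 21.219 − 17.740 = 7 a, giving a = 1.1737 m/s².

1.17 m/s²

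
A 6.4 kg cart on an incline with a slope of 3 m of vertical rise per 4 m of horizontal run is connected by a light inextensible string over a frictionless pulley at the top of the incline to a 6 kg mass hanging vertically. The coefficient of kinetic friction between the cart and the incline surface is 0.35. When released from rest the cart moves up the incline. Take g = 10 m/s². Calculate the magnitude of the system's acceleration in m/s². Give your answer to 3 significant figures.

0.297 m/s²

For the cart on the incline: the weight component along the slope is m₁g sin 36.87° = 6.4 × 10 × 0.6000 = 38.400 N and the normal force is N = m₁g cos 36.87° = 51.200 N.
Kinetic friction opposes the cart's motion up the incline: f = μN = 0.35 × 51.200 = 17.920 N acting down the slope.
Newton's second law for the cart (up-slope positive): T − 38.400 − 17.920 = 6.4 a. For the hanging mass (downward positive): 6 × 10 − T = 6 a.
Adding the two equations eliminates T: 3.680 = 12.4 a, so a = 0.2968 m/s².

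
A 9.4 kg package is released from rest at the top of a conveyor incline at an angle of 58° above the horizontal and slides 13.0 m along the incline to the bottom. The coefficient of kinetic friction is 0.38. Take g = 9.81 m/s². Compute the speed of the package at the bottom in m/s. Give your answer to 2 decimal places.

12.84 m/s

The weight component along the incline is mg sin 58° = 78.202 N and the normal force is N = mg cos 58° = 48.866 N.
Friction up the slope is f = μN = 0.38 × 48.866 = 18.569 N, so the net downslope force is 78.202 − 18.569 = 59.633 N and a = 59.633 / 9.4 = 6.3439 m/s².
Starting from rest over a distance of 13.0 m, v² = 2aL = 2 × 6.3439 × 13.0 = 164.9414, so v = 12.8430 m/s.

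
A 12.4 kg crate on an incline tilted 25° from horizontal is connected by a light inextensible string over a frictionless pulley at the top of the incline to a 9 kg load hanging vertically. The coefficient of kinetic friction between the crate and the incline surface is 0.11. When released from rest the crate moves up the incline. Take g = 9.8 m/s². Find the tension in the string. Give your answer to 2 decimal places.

For the crate on the incline: the weight component along the slope is m₁g sin 25° = 12.4 × 9.8 × 0.4226 = 51.354 N and the normal force is N = m₁g cos 25° = 110.135 N.
Kinetic friction opposes the crate's motion up the incline: f = μN = 0.11 × 110.135 = 12.115 N acting down the slope.
Newton's second law for the crate (up-slope positive): T − 51.354 − 12.115 = 12.4 a. For the hanging load (downward positive): 9 × 9.8 − T = 9 a.
Adding the two equations eliminates T: 24.731 = 21.4 a, so a = 1.1557 m/s².
Then from the hanging load's equation, T = 9 × (9.8 − 1.1557) = 77.799 N.

77.80 N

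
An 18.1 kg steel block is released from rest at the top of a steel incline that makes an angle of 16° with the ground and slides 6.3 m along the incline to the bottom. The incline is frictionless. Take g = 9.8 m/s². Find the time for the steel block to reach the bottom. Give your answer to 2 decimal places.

The weight component along the incline is mg sin 16° = 48.893 N and the normal force is N = mg cos 16° = 170.509 N.
With no friction, a = g sin 16° = 2.7012 m/s².
Starting from rest, L = ½at², so t = √(2L/a) = √(2 × 6.3 / 2.7012) = 2.1598 s.

2.16 s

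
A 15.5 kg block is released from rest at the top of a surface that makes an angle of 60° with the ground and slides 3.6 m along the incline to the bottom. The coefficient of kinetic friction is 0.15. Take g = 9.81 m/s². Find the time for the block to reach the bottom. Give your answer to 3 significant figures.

The weight component along the incline is mg sin 60° = 131.683 N and the normal force is N = mg cos 60° = 76.028 N.
Friction up the slope is f = μN = 0.15 × 76.028 = 11.404 N, so the net downslope force is 131.683 − 11.404 = 120.279 N and a = 120.279 / 15.5 = 7.7599 m/s².
Starting from rest, L = ½at², so t = √(2L/a) = √(2 × 3.6 / 7.7599) = 0.9632 s.

0.963 s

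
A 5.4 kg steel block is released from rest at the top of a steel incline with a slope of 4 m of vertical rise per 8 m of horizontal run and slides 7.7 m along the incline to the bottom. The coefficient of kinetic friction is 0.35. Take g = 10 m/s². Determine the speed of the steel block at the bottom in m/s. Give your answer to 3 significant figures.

The weight component along the incline is mg sin 26.57° = 24.150 N and the normal force is N = mg cos 26.57° = 48.299 N.
Friction up the slope is f = μN = 0.35 × 48.299 = 16.905 N, so the net downslope force is 24.150 − 16.905 = 7.245 N and a = 7.245 / 5.4 = 1.3417 m/s².
Starting from rest over a distance of 7.7 m, v² = 2aL = 2 × 1.3417 × 7.7 = 20.6622, so v = 4.5456 m/s.

4.55 m/s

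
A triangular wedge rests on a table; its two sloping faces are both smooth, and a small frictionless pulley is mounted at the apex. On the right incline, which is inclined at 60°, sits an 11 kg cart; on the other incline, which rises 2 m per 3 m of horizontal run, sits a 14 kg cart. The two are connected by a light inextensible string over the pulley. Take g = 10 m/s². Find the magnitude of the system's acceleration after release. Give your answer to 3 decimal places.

0.704 m/s²

Resolve each weight along its own incline: the 11 kg mass has component 11 × 10 × sin 60° = 95.263 N down its slope, and the 14 kg mass has 14 × 10 × sin 33.69° = 77.658 N down its slope.
The 11 kg side's 95.263 N exceeds the other side's 77.658 N, so that mass slides down and the 14 kg mass slides up. Taking that direction as positive, Newton's second law for the whole system gives 95.263 − 77.658 = (11 + 14) a, so a = 17.605 / 25 = 0.7042 m/s².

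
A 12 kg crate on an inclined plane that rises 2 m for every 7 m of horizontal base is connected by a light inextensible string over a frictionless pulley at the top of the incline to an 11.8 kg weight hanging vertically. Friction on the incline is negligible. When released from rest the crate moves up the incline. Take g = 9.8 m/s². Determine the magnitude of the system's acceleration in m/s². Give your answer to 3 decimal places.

For the crate on the incline: the weight component along the slope is m₁g sin 15.95° = 12 × 9.8 × 0.2747 = 32.305 N and the normal force is N = m₁g cos 15.95° = 113.075 N.
Newton's second law for the crate (up-slope positive): T − 32.305 = 12 a. For the hanging weight (downward positive): 11.8 × 9.8 − T = 11.8 a.
Adding the two equations eliminates T: 83.335 = 23.8 a, so a = 3.5015 m/s².

3.501 m/s²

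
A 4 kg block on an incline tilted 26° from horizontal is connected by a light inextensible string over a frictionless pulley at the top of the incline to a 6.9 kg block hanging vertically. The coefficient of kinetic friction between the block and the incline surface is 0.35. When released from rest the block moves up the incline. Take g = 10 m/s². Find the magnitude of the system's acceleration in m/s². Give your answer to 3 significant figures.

For the block on the incline: the weight component along the slope is m₁g sin 26° = 4 × 10 × 0.4384 = 17.536 N and the normal force is N = m₁g cos 26° = 35.952 N.
Kinetic friction opposes the block's motion up the incline: f = μN = 0.35 × 35.952 = 12.583 N acting down the slope.
Newton's second law for the block (up-slope positive): T − 17.536 − 12.583 = 4 a. For the hanging block (downward positive): 6.9 × 10 − T = 6.9 a.
Adding the two equations eliminates T: 38.881 = 10.9 a, so a = 3.5671 m/s².

3.57 m/s²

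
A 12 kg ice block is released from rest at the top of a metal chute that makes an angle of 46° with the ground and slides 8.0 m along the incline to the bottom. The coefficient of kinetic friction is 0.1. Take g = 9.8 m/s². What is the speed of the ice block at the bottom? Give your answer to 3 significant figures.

The weight component along the incline is mg sin 46° = 84.594 N and the normal force is N = mg cos 46° = 81.692 N.
Friction up the slope is f = μN = 0.1 × 81.692 = 8.169 N, so the net downslope force is 84.594 − 8.169 = 76.425 N and a = 76.425 / 12 = 6.3687 m/s².
Starting from rest over a distance of 8.0 m, v² = 2aL = 2 × 6.3687 × 8.0 = 101.8992, so v = 10.0945 m/s.

10.1 m/s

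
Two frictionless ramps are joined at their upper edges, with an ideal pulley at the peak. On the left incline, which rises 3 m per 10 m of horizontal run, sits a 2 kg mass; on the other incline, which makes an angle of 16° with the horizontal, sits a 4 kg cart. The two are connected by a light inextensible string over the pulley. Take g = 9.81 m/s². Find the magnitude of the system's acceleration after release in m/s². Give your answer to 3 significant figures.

Resolve each weight along its own incline: the 2 kg mass has component 2 × 9.81 × sin 16.70° = 5.638 N down its slope, and the 4 kg mass has 4 × 9.81 × sin 16° = 10.816 N down its slope.
The 4 kg side's 10.816 N exceeds the other side's 5.638 N, so that mass slides down and the 2 kg mass slides up. Taking that direction as positive, Newton's second law for the whole system gives 10.816 − 5.638 = (2 + 4) a, so a = 5.178 / 6 = 0.8630 m/s².

0.863 m/s²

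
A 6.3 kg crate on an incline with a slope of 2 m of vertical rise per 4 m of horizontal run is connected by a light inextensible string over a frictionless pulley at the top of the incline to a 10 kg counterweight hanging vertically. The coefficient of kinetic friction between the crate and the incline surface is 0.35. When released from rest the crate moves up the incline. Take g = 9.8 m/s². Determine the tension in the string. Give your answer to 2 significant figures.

For the crate on the incline: the weight component along the slope is m₁g sin 26.57° = 6.3 × 9.8 × 0.4472 = 27.610 N and the normal force is N = m₁g cos 26.57° = 55.222 N.
Kinetic friction opposes the crate's motion up the incline: f = μN = 0.35 × 55.222 = 19.328 N acting down the slope.
Newton's second law for the crate (up-slope positive): T − 27.610 − 19.328 = 6.3 a. For the hanging counterweight (downward positive): 10 × 9.8 − T = 10 a.
Adding the two equations eliminates T: 51.062 = 16.3 a, so a = 3.1326 m/s².
Then from the hanging counterweight's equation, T = 10 × (9.8 − 3.1326) = 66.674 N.

67 N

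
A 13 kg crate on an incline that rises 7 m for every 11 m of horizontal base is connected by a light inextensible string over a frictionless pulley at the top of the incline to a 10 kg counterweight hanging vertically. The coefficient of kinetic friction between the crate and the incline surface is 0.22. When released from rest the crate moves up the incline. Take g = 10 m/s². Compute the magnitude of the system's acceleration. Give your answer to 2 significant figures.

For the crate on the incline: the weight component along the slope is m₁g sin 32.47° = 13 × 10 × 0.5369 = 69.797 N and the normal force is N = m₁g cos 32.47° = 109.676 N.
Kinetic friction opposes the crate's motion up the incline: f = μN = 0.22 × 109.676 = 24.129 N acting down the slope.
Newton's second law for the crate (up-slope positive): T − 69.797 − 24.129 = 13 a. For the hanging counterweight (downward positive): 10 × 10 − T = 10 a.
Adding the two equations eliminates T: 6.074 = 23 a, so a = 0.2641 m/s².

0.26 m/s²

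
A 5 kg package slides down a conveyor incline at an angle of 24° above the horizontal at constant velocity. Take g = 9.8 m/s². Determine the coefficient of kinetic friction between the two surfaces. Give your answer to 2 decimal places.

At constant velocity the net force along the incline is zero: mg sin 24° = μ mg cos 24°.
So μ = tan 24° = 0.4067 / 0.9135 = 0.4452.

0.45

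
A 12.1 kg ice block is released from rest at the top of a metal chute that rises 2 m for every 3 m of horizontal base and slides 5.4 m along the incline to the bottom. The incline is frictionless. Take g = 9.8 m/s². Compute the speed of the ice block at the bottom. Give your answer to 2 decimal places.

7.66 m/s

The weight component along the incline is mg sin 33.69° = 65.776 N and the normal force is N = mg cos 33.69° = 98.665 N.
With no friction, a = g sin 33.69° = 5.4361 m/s².
Starting from rest over a distance of 5.4 m, v² = 2aL = 2 × 5.4361 × 5.4 = 58.7099, so v = 7.6622 m/s.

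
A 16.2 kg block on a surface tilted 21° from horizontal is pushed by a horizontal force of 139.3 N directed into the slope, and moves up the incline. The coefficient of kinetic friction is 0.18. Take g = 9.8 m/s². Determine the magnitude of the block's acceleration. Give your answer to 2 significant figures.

2.3 m/s²

The horizontal push has components F cos 21° = 139.3 × 0.9336 = 130.050 N up the incline and F sin 21° = 139.3 × 0.3584 = 49.925 N pressing into the surface.
The normal force is therefore N = mg cos 21° + F sin 21° = 148.218 + 49.925 = 198.143 N, and kinetic friction down the slope is μN = 0.18 × 198.143 = 35.666 N.
Along the incline: F cos 21° − mg sin 21° − μN = ma, so 130.050 − 56.900 − 35.666 = 16.2 a, giving a = 2.3138 m/s².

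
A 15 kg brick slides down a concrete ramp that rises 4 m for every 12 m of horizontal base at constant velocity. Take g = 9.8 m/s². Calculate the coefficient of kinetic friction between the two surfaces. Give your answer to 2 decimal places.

0.33

At constant velocity the net force along the incline is zero: mg sin 18.43° = μ mg cos 18.43°.
So μ = tan 18.43° = 0.3162 / 0.9487 = 0.3333.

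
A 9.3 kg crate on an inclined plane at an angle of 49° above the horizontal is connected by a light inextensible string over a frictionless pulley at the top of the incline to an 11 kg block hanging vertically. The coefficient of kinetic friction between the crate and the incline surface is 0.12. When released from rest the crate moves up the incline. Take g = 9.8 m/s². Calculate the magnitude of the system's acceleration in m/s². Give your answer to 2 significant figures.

1.6 m/s²

For the crate on the incline: the weight component along the slope is m₁g sin 49° = 9.3 × 9.8 × 0.7547 = 68.783 N and the normal force is N = m₁g cos 49° = 59.793 N.
Kinetic friction opposes the crate's motion up the incline: f = μN = 0.12 × 59.793 = 7.175 N acting down the slope.
Newton's second law for the crate (up-slope positive): T − 68.783 − 7.175 = 9.3 a. For the hanging block (downward positive): 11 × 9.8 − T = 11 a.
Adding the two equations eliminates T: 31.842 = 20.3 a, so a = 1.5686 m/s².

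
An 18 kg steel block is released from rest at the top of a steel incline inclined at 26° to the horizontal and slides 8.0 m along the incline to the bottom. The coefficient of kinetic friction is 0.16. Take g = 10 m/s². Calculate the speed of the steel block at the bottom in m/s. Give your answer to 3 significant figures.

6.87 m/s

The weight component along the incline is mg sin 26° = 78.907 N and the normal force is N = mg cos 26° = 161.783 N.
Friction up the slope is f = μN = 0.16 × 161.783 = 25.885 N, so the net downslope force is 78.907 − 25.885 = 53.022 N and a = 53.022 / 18 = 2.9457 m/s².
Starting from rest over a distance of 8.0 m, v² = 2aL = 2 × 2.9457 × 8.0 = 47.1312, so v = 6.8652 m/s.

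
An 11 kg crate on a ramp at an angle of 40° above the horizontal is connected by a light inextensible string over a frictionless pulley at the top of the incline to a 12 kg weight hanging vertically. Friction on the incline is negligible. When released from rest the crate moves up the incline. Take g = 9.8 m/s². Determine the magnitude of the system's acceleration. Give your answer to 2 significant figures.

For the crate on the incline: the weight component along the slope is m₁g sin 40° = 11 × 9.8 × 0.6428 = 69.294 N and the normal force is N = m₁g cos 40° = 82.580 N.
Newton's second law for the crate (up-slope positive): T − 69.294 = 11 a. For the hanging weight (downward positive): 12 × 9.8 − T = 12 a.
Adding the two equations eliminates T: 48.306 = 23 a, so a = 2.1003 m/s².

2.1 m/s²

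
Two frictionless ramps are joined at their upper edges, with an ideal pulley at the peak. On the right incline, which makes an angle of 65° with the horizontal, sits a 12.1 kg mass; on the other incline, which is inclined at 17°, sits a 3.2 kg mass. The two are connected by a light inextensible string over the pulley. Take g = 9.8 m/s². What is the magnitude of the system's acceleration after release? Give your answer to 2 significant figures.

6.4 m/s²

Resolve each weight along its own incline: the 12.1 kg mass has component 12.1 × 9.8 × sin 65° = 107.470 N down its slope, and the 3.2 kg mass has 3.2 × 9.8 × sin 17° = 9.169 N down its slope.
The 12.1 kg side's 107.470 N exceeds the other side's 9.169 N, so that mass slides down and the 3.2 kg mass slides up. Taking that direction as positive, Newton's second law for the whole system gives 107.470 − 9.169 = (12.1 + 3.2) a, so a = 98.301 / 15.3 = 6.4249 m/s².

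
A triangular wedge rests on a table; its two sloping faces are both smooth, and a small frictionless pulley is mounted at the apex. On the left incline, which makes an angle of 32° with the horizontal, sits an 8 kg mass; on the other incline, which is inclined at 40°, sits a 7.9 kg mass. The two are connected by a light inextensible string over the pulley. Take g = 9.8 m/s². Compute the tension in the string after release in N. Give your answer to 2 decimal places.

45.68 N

Resolve each weight along its own incline: the 8 kg mass has component 8 × 9.8 × sin 32° = 41.546 N down its slope, and the 7.9 kg mass has 7.9 × 9.8 × sin 40° = 49.765 N down its slope.
The 7.9 kg side's 49.765 N exceeds the other side's 41.546 N, so that mass slides down and the 8 kg mass slides up. Taking that direction as positive, Newton's second law for the whole system gives 49.765 − 41.546 = (8 + 7.9) a, so a = 8.219 / 15.9 = 0.5169 m/s².
For the 8 kg mass (up-slope positive): T − 41.546 = 8 × 0.5169, so T = 45.681 N.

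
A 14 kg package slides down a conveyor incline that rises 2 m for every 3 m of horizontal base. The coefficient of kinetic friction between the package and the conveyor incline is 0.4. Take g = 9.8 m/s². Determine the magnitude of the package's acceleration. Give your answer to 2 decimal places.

2.17 m/s²

Resolving the weight along the incline: the component pulling the package down the slope is mg sin 33.69° = 14 × 9.8 × 0.5547 = 76.105 N, and the normal force is N = mg cos 33.69° = 14 × 9.8 × 0.8321 = 114.164 N.
Kinetic friction acts up the slope with magnitude f = μN = 0.4 × 114.164 = 45.666 N.
Net force along the incline is 76.105 − 45.666 = 30.439 N, so a = 30.439 / 14 = 2.1742 m/s².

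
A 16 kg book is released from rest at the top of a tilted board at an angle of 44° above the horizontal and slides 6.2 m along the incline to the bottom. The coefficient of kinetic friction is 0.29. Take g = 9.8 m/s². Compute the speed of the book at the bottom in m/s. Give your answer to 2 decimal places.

7.69 m/s

The weight component along the incline is mg sin 44° = 108.922 N and the normal force is N = mg cos 44° = 112.792 N.
Friction up the slope is f = μN = 0.29 × 112.792 = 32.710 N, so the net downslope force is 108.922 − 32.710 = 76.212 N and a = 76.212 / 16 = 4.7633 m/s².
Starting from rest over a distance of 6.2 m, v² = 2aL = 2 × 4.7633 × 6.2 = 59.0649, so v = 7.6854 m/s.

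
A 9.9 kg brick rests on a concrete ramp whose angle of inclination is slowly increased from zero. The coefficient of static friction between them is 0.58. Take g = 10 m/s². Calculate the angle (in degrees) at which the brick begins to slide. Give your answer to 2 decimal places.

30.11°

At the threshold of sliding, static friction is at its maximum μ_s N and exactly balances the weight component along the incline: mg sin θ = μ_s mg cos θ.
Hence tan θ = μ_s = 0.58, so θ = arctan(0.58) = 30.1137°.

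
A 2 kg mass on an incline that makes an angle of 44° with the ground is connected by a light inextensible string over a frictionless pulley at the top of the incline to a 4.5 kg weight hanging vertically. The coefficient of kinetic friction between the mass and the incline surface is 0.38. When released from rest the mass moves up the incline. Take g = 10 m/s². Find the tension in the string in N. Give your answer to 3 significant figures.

27.2 N

For the mass on the incline: the weight component along the slope is m₁g sin 44° = 2 × 10 × 0.6947 = 13.894 N and the normal force is N = m₁g cos 44° = 14.387 N.
Kinetic friction opposes the mass's motion up the incline: f = μN = 0.38 × 14.387 = 5.467 N acting down the slope.
Newton's second law for the mass (up-slope positive): T − 13.894 − 5.467 = 2 a. For the hanging weight (downward positive): 4.5 × 10 − T = 4.5 a.
Adding the two equations eliminates T: 25.639 = 6.5 a, so a = 3.9445 m/s².
Then from the hanging weight's equation, T = 4.5 × (10 − 3.9445) = 27.250 N.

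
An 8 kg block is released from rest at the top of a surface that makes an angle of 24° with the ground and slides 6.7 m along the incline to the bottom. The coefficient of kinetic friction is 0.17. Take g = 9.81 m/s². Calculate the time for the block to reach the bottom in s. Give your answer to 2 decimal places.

The weight component along the incline is mg sin 24° = 31.921 N and the normal force is N = mg cos 24° = 71.695 N.
Friction up the slope is f = μN = 0.17 × 71.695 = 12.188 N, so the net downslope force is 31.921 − 12.188 = 19.733 N and a = 19.733 / 8 = 2.4666 m/s².
Starting from rest, L = ½at², so t = √(2L/a) = √(2 × 6.7 / 2.4666) = 2.3308 s.

2.33 s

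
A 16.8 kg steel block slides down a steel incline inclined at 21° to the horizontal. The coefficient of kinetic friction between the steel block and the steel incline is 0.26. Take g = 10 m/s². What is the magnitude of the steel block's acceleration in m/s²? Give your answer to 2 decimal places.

1.16 m/s²

Resolving the weight along the incline: the component pulling the steel block down the slope is mg sin 21° = 16.8 × 10 × 0.3584 = 60.211 N, and the normal force is N = mg cos 21° = 16.8 × 10 × 0.9336 = 156.845 N.
Kinetic friction acts up the slope with magnitude f = μN = 0.26 × 156.845 = 40.780 N.
Net force along the incline is 60.211 − 40.780 = 19.431 N, so a = 19.431 / 16.8 = 1.1566 m/s².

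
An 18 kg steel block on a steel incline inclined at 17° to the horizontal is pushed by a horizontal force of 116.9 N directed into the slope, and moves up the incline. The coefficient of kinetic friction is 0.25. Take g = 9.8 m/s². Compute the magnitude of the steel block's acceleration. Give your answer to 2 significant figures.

0.53 m/s²

The horizontal push has components F cos 17° = 116.9 × 0.9563 = 111.791 N up the incline and F sin 17° = 116.9 × 0.2924 = 34.182 N pressing into the surface.
The normal force is therefore N = mg cos 17° + F sin 17° = 168.691 + 34.182 = 202.873 N, and kinetic friction down the slope is μN = 0.25 × 202.873 = 50.718 N.
Along the incline: F cos 17° − mg sin 17° − μN = ma, so 111.791 − 51.579 − 50.718 = 18 a, giving a = 0.5274 m/s².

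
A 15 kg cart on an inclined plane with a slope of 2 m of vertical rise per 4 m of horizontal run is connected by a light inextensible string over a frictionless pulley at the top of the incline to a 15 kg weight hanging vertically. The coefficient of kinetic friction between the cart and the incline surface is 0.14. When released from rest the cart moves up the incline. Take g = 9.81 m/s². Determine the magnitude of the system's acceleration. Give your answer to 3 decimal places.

For the cart on the incline: the weight component along the slope is m₁g sin 26.57° = 15 × 9.81 × 0.4472 = 65.805 N and the normal force is N = m₁g cos 26.57° = 131.615 N.
Kinetic friction opposes the cart's motion up the incline: f = μN = 0.14 × 131.615 = 18.426 N acting down the slope.
Newton's second law for the cart (up-slope positive): T − 65.805 − 18.426 = 15 a. For the hanging weight (downward positive): 15 × 9.81 − T = 15 a.
Adding the two equations eliminates T: 62.919 = 30 a, so a = 2.0973 m/s².

2.097 m/s²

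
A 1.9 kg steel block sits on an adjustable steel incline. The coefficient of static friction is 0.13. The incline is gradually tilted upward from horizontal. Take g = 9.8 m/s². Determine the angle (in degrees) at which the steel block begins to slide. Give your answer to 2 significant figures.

7.4°

At the threshold of sliding, static friction is at its maximum μ_s N and exactly balances the weight component along the incline: mg sin θ = μ_s mg cos θ.
Hence tan θ = μ_s = 0.13, so θ = arctan(0.13) = 7.4069°.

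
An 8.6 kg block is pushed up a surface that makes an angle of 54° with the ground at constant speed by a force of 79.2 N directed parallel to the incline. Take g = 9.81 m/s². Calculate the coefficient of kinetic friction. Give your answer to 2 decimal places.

0.22

At constant speed ΣF = 0 along the incline. The applied 79.2 N acts up the slope; the weight component mg sin 54° = 68.254 N and kinetic friction μN both act down the slope.
So 79.2 = 68.254 + μ × 49.589, giving μ = (79.2 − 68.254) / 49.589 = 0.2207.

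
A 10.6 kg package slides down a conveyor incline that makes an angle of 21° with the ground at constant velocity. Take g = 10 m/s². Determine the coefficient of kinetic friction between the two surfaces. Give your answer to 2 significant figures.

0.38

At constant velocity the net force along the incline is zero: mg sin 21° = μ mg cos 21°.
So μ = tan 21° = 0.3584 / 0.9336 = 0.3839.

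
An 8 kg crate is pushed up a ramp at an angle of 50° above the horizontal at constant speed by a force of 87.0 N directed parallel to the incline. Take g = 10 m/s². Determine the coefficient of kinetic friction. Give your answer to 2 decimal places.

0.50

At constant speed ΣF = 0 along the incline. The applied 87.0 N acts up the slope; the weight component mg sin 50° = 61.284 N and kinetic friction μN both act down the slope.
So 87.0 = 61.284 + μ × 51.423, giving μ = (87.0 − 61.284) / 51.423 = 0.5001.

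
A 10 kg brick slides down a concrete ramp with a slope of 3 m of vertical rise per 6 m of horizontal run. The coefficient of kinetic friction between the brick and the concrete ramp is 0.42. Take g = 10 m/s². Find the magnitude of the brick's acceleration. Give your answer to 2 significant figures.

0.72 m/s²

Resolving the weight along the incline: the component pulling the brick down the slope is mg sin 26.57° = 10 × 10 × 0.4472 = 44.720 N, and the normal force is N = mg cos 26.57° = 10 × 10 × 0.8944 = 89.440 N.
Kinetic friction acts up the slope with magnitude f = μN = 0.42 × 89.440 = 37.565 N.
Net force along the incline is 44.720 − 37.565 = 7.155 N, so a = 7.155 / 10 = 0.7155 m/s².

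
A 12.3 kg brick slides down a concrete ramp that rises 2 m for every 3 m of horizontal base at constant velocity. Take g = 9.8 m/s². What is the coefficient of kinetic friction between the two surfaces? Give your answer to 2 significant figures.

At constant velocity the net force along the incline is zero: mg sin 33.69° = μ mg cos 33.69°.
So μ = tan 33.69° = 0.5547 / 0.8321 = 0.6666.

0.67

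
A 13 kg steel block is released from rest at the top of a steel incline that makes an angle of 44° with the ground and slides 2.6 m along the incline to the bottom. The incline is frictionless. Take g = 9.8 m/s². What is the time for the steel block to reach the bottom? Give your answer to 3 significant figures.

The weight component along the incline is mg sin 44° = 88.499 N and the normal force is N = mg cos 44° = 91.644 N.
With no friction, a = g sin 44° = 6.8077 m/s².
Starting from rest, L = ½at², so t = √(2L/a) = √(2 × 2.6 / 6.8077) = 0.8740 s.

0.874 s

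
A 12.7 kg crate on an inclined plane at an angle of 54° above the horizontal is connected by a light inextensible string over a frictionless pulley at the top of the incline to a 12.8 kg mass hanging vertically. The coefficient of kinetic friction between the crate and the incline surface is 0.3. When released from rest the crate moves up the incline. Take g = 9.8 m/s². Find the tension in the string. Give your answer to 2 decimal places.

For the crate on the incline: the weight component along the slope is m₁g sin 54° = 12.7 × 9.8 × 0.8090 = 100.688 N and the normal force is N = m₁g cos 54° = 73.156 N.
Kinetic friction opposes the crate's motion up the incline: f = μN = 0.3 × 73.156 = 21.947 N acting down the slope.
Newton's second law for the crate (up-slope positive): T − 100.688 − 21.947 = 12.7 a. For the hanging mass (downward positive): 12.8 × 9.8 − T = 12.8 a.
Adding the two equations eliminates T: 2.805 = 25.5 a, so a = 0.1100 m/s².
Then from the hanging mass's equation, T = 12.8 × (9.8 − 0.1100) = 124.032 N.

124.03 N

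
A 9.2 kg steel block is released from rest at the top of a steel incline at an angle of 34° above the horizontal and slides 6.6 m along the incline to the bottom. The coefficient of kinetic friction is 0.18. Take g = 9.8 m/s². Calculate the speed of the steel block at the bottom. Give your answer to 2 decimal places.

7.28 m/s

The weight component along the incline is mg sin 34° = 50.417 N and the normal force is N = mg cos 34° = 74.746 N.
Friction up the slope is f = μN = 0.18 × 74.746 = 13.454 N, so the net downslope force is 50.417 − 13.454 = 36.963 N and a = 36.963 / 9.2 = 4.0177 m/s².
Starting from rest over a distance of 6.6 m, v² = 2aL = 2 × 4.0177 × 6.6 = 53.0336, so v = 7.2824 m/s.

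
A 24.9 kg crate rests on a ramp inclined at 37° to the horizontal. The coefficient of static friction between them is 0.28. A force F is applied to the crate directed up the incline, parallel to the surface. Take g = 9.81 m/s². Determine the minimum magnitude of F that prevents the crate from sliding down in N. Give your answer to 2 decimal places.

92.38 N

The normal force is N = mg cos 37° = 195.082 N. With F at its minimum the crate is on the verge of sliding down, so static friction is at its maximum μ_s N = 0.28 × 195.082 = 54.623 N and acts up the slope.
Equilibrium along the incline: F + μ_s N = mg sin 37°, so F = 147.005 − 54.623 = 92.382 N.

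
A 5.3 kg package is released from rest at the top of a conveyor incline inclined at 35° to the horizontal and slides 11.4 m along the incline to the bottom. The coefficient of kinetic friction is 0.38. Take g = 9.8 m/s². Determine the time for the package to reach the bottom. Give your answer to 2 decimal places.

The weight component along the incline is mg sin 35° = 29.792 N and the normal force is N = mg cos 35° = 42.547 N.
Friction up the slope is f = μN = 0.38 × 42.547 = 16.168 N, so the net downslope force is 29.792 − 16.168 = 13.624 N and a = 13.624 / 5.3 = 2.5706 m/s².
Starting from rest, L = ½at², so t = √(2L/a) = √(2 × 11.4 / 2.5706) = 2.9782 s.

2.98 s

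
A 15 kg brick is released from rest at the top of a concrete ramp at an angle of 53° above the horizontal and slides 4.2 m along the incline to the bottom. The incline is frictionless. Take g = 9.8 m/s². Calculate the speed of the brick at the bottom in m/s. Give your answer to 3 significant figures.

The weight component along the incline is mg sin 53° = 117.399 N and the normal force is N = mg cos 53° = 88.467 N.
With no friction, a = g sin 53° = 7.8266 m/s².
Starting from rest over a distance of 4.2 m, v² = 2aL = 2 × 7.8266 × 4.2 = 65.7434, so v = 8.1082 m/s.

8.11 m/s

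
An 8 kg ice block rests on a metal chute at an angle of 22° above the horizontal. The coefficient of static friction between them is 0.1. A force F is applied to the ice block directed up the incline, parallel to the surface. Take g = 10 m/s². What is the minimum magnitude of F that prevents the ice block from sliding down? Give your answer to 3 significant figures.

The normal force is N = mg cos 22° = 74.175 N. With F at its minimum the ice block is on the verge of sliding down, so static friction is at its maximum μ_s N = 0.1 × 74.175 = 7.418 N and acts up the slope.
Equilibrium along the incline: F + μ_s N = mg sin 22°, so F = 29.969 − 7.418 = 22.551 N.

22.6 N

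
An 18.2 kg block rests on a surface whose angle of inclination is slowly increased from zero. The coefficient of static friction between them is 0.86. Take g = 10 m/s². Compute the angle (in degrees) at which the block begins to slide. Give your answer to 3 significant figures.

At the threshold of sliding, static friction is at its maximum μ_s N and exactly balances the weight component along the incline: mg sin θ = μ_s mg cos θ.
Hence tan θ = μ_s = 0.86, so θ = arctan(0.86) = 40.6955°.

40.7°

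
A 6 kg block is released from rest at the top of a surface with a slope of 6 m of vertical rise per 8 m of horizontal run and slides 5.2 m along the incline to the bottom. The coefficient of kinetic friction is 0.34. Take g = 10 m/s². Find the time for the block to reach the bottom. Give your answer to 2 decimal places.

1.78 s

The weight component along the incline is mg sin 36.87° = 36.000 N and the normal force is N = mg cos 36.87° = 48.000 N.
Friction up the slope is f = μN = 0.34 × 48.000 = 16.320 N, so the net downslope force is 36.000 − 16.320 = 19.680 N and a = 19.680 / 6 = 3.2800 m/s².
Starting from rest, L = ½at², so t = √(2L/a) = √(2 × 5.2 / 3.2800) = 1.7807 s.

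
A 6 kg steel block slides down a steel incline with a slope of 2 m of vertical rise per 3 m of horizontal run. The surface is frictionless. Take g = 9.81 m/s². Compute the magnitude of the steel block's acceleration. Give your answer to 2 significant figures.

5.4 m/s²

Resolving the weight along the incline: the component pulling the steel block down the slope is mg sin 33.69° = 6 × 9.81 × 0.5547 = 32.650 N, and the normal force is N = mg cos 33.69° = 6 × 9.81 × 0.8321 = 48.977 N.
With no friction the net force along the incline is 32.650 N, so a = g sin 33.69° = 32.650 / 6 = 5.4417 m/s².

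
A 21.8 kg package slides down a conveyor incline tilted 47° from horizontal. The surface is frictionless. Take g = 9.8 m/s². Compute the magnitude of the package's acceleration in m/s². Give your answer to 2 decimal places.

7.17 m/s²

Resolving the weight along the incline: the component pulling the package down the slope is mg sin 47° = 21.8 × 9.8 × 0.7314 = 156.256 N, and the normal force is N = mg cos 47° = 21.8 × 9.8 × 0.6820 = 145.702 N.
With no friction the net force along the incline is 156.256 N, so a = g sin 47° = 156.256 / 21.8 = 7.1677 m/s².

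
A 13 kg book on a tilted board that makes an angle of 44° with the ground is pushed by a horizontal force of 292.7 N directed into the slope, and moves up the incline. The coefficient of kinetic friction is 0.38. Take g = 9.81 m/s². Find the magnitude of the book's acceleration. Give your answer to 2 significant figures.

0.76 m/s²

The horizontal push has components F cos 44° = 292.7 × 0.7193 = 210.539 N up the incline and F sin 44° = 292.7 × 0.6947 = 203.339 N pressing into the surface.
The normal force is therefore N = mg cos 44° + F sin 44° = 91.732 + 203.339 = 295.071 N, and kinetic friction down the slope is μN = 0.38 × 295.071 = 112.127 N.
Along the incline: F cos 44° − mg sin 44° − μN = ma, so 210.539 − 88.595 − 112.127 = 13 a, giving a = 0.7552 m/s².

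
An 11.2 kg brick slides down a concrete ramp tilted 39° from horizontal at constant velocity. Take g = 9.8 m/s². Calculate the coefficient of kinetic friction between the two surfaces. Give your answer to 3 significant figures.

At constant velocity the net force along the incline is zero: mg sin 39° = μ mg cos 39°.
So μ = tan 39° = 0.6293 / 0.7771 = 0.8098.

0.810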